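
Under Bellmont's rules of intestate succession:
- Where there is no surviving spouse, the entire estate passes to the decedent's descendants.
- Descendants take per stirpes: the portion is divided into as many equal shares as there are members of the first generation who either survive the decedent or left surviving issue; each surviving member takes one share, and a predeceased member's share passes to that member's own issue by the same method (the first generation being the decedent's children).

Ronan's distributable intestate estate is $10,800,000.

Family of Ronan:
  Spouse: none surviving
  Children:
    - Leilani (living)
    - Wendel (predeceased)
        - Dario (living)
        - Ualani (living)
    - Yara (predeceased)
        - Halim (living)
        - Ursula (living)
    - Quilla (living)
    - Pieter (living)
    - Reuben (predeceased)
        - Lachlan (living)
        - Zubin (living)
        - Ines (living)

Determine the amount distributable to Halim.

The entire $10,800,000 passes to the descendants.
That amount ($10,800,000) is divided into 6 shares of $1,800,000: Leilani, Quilla, and Pieter each take $1,800,000; Wendel's $1,800,000 share passes to Wendel's issue; Yara's $1,800,000 share passes to Yara's issue; Reuben's $1,800,000 share passes to Reuben's issue.
Wendel's share ($1,800,000) is divided into 2 shares of $900,000: Dario and Ualani each take $900,000.
Yara's share ($1,800,000) is divided into 2 shares of $900,000: Halim and Ursula each take $900,000.
Reuben's share ($1,800,000) is divided into 3 shares of $600,000: Lachlan, Zubin, and Ines each take $600,000.

Halim receives $900,000.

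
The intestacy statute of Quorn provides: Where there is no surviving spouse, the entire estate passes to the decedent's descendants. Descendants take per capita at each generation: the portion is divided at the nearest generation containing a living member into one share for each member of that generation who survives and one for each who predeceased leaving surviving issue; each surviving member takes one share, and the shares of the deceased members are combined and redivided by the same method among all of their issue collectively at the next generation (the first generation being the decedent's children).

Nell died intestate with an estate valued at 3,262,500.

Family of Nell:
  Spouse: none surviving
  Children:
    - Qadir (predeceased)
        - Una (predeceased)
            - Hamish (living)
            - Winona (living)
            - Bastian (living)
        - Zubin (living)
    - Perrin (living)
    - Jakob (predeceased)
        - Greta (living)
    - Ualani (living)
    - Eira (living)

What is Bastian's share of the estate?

The entire 3,262,500 passes to the descendants.
That amount (3,262,500) is divided at the children's generation into 5 shares of 652,500. Perrin, Ualani, and Eira each take 652,500. The 2 shares of the deceased (Qadir and Jakob) are combined into a pool of 1,305,000.
That pool (1,305,000) is divided at the grandchildren's generation into 3 shares of 435,000. Zubin and Greta each take 435,000. The remaining share for the deceased Una (435,000) is carried to the next generation.
That pool (435,000) is divided at the great-grandchildren's generation equally among Hamish, Winona, and Bastian: 145,000 each.

Bastian receives 145,000.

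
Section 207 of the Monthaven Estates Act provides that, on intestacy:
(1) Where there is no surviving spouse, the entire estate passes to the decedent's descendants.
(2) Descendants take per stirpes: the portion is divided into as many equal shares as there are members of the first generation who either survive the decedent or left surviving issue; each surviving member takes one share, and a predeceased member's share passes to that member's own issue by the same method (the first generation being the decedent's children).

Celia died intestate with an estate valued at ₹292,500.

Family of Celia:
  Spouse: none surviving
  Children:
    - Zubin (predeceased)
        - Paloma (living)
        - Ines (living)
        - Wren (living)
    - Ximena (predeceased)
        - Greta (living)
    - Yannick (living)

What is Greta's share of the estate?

Greta receives ₹97,500.

The entire ₹292,500 passes to the descendants.
That amount (₹292,500) is divided into 3 shares of ₹97,500: Yannick takes ₹97,500; Zubin's ₹97,500 share passes to Zubin's issue; Ximena's ₹97,500 share passes to Ximena's issue.
Zubin's share (₹97,500) is divided into 3 shares of ₹32,500: Paloma, Ines, and Wren each take ₹32,500.
Ximena's share (₹97,500) passes entirely to Greta.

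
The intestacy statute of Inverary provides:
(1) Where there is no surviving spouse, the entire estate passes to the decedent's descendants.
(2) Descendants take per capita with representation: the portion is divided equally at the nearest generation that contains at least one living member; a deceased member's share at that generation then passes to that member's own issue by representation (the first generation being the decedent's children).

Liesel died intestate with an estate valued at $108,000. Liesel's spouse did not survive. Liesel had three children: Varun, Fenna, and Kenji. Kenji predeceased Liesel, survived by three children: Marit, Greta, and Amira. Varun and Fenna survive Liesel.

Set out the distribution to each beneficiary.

The entire $108,000 passes to the descendants.
That amount ($108,000) is divided into 3 shares of $36,000: Varun and Fenna each take $36,000; Kenji's $36,000 share passes to Kenji's issue.
Kenji's share ($36,000) is divided into 3 shares of $12,000: Marit, Greta, and Amira each take $12,000.

Varun: $36,000; Fenna: $36,000; Marit: $12,000; Greta: $12,000; Amira: $12,000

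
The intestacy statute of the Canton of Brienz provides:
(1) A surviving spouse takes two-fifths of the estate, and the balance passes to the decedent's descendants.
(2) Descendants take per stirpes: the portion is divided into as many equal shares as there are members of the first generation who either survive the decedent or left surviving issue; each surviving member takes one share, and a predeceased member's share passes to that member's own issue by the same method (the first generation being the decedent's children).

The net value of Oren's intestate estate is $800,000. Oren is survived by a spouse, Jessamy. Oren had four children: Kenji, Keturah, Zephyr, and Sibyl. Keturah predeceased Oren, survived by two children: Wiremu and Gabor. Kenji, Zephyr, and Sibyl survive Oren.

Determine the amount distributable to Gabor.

Gabor receives $60,000.

Jessamy takes two-fifths of $800,000 = $320,000. The remaining $480,000 passes to the descendants.
The descendants' portion ($480,000) is divided into 4 shares of $120,000: Kenji, Zephyr, and Sibyl each take $120,000; Keturah's $120,000 share passes to Keturah's issue.
Keturah's share ($120,000) is divided into 2 shares of $60,000: Wiremu and Gabor each take $60,000.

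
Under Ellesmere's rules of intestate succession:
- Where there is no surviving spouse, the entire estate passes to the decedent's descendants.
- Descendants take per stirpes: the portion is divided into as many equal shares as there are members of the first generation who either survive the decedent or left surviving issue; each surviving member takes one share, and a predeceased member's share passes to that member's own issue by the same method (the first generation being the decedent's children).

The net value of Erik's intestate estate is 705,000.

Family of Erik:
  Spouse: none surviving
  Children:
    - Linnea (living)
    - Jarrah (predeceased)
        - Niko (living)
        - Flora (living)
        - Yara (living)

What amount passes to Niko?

The entire 705,000 passes to the descendants.
That amount (705,000) is divided into 2 shares of 352,500: Linnea takes 352,500; Jarrah's 352,500 share passes to Jarrah's issue.
Jarrah's share (352,500) is divided into 3 shares of 117,500: Niko, Flora, and Yara each take 117,500.

Niko receives 117,500.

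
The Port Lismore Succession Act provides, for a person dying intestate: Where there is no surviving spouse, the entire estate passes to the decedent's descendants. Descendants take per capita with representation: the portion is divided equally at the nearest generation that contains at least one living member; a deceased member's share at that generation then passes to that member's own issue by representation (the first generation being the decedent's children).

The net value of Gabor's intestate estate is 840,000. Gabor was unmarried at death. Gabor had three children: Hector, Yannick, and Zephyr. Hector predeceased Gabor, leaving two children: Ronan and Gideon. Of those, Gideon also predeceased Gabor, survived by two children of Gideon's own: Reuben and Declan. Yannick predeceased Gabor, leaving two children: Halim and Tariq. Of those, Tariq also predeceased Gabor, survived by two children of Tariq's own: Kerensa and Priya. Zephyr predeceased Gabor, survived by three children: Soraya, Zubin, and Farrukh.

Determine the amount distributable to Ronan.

Ronan receives 120,000.

The entire 840,000 passes to the descendants.
No child survives, so the initial division is made at the grandchildren's generation.
That amount (840,000) is divided into 7 shares of 120,000: Ronan, Halim, Soraya, Zubin, and Farrukh each take 120,000; Gideon's 120,000 share passes to Gideon's issue; Tariq's 120,000 share passes to Tariq's issue.
Gideon's share (120,000) is divided into 2 shares of 60,000: Reuben and Declan each take 60,000.
Tariq's share (120,000) is divided into 2 shares of 60,000: Kerensa and Priya each take 60,000.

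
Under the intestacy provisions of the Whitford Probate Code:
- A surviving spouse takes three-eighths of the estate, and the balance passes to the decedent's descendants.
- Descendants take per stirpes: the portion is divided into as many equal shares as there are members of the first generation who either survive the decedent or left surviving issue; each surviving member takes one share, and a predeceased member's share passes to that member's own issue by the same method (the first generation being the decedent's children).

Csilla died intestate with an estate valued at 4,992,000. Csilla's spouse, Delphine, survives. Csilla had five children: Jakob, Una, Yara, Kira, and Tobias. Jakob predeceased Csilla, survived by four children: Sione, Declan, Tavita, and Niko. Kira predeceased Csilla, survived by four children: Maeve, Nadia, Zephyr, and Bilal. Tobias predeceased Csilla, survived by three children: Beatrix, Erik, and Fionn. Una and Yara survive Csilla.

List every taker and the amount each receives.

Delphine takes three-eighths of 4,992,000 = 1,872,000. The remaining 3,120,000 passes to the descendants.
The descendants' portion (3,120,000) is divided into 5 shares of 624,000: Una and Yara each take 624,000; Jakob's 624,000 share passes to Jakob's issue; Kira's 624,000 share passes to Kira's issue; Tobias's 624,000 share passes to Tobias's issue.
Jakob's share (624,000) is divided into 4 shares of 156,000: Sione, Declan, Tavita, and Niko each take 156,000.
Kira's share (624,000) is divided into 4 shares of 156,000: Maeve, Nadia, Zephyr, and Bilal each take 156,000.
Tobias's share (624,000) is divided into 3 shares of 208,000: Beatrix, Erik, and Fionn each take 208,000.

Delphine: 1,872,000; Sione: 156,000; Declan: 156,000; Tavita: 156,000; Niko: 156,000; Una: 624,000; Yara: 624,000; Maeve: 156,000; Nadia: 156,000; Zephyr: 156,000; Bilal: 156,000; Beatrix: 208,000; Erik: 208,000; Fionn: 208,000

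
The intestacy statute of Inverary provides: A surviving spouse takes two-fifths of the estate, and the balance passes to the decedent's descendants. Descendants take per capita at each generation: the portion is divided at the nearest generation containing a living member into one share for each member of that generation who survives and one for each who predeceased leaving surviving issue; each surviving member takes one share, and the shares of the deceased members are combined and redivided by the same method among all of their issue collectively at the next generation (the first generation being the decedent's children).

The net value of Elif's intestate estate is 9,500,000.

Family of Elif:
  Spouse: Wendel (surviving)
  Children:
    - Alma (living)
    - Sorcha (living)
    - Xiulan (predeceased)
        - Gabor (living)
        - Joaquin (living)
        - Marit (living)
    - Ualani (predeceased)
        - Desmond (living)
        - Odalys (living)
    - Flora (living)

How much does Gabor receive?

Wendel takes two-fifths of 9,500,000 = 3,800,000. The remaining 5,700,000 passes to the descendants.
The descendants' portion (5,700,000) is divided at the children's generation into 5 shares of 1,140,000. Alma, Sorcha, and Flora each take 1,140,000. The 2 shares of the deceased (Xiulan and Ualani) are combined into a pool of 2,280,000.
That pool (2,280,000) is divided at the grandchildren's generation equally among Gabor, Joaquin, Marit, Desmond, and Odalys: 456,000 each.

Gabor receives 456,000.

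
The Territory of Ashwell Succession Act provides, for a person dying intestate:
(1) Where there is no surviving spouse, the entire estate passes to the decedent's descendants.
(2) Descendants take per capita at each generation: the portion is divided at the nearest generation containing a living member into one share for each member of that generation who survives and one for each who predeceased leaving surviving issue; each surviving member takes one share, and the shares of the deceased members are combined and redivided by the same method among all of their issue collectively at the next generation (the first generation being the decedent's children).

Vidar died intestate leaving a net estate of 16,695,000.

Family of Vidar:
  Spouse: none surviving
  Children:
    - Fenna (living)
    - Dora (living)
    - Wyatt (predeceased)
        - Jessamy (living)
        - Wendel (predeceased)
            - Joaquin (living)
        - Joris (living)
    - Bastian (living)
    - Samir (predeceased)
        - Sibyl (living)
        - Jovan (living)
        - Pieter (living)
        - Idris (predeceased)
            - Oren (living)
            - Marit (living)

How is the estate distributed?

Fenna: 3,339,000; Dora: 3,339,000; Jessamy: 954,000; Joaquin: 636,000; Joris: 954,000; Bastian: 3,339,000; Sibyl: 954,000; Jovan: 954,000; Pieter: 954,000; Oren: 636,000; Marit: 636,000

The entire 16,695,000 passes to the descendants.
That amount (16,695,000) is divided at the children's generation into 5 shares of 3,339,000. Fenna, Dora, and Bastian each take 3,339,000. The 2 shares of the deceased (Wyatt and Samir) are combined into a pool of 6,678,000.
That pool (6,678,000) is divided at the grandchildren's generation into 7 shares of 954,000. Jessamy, Joris, Sibyl, Jovan, and Pieter each take 954,000. The 2 shares of the deceased (Wendel and Idris) are combined into a pool of 1,908,000.
That pool (1,908,000) is divided at the great-grandchildren's generation equally among Joaquin, Oren, and Marit: 636,000 each.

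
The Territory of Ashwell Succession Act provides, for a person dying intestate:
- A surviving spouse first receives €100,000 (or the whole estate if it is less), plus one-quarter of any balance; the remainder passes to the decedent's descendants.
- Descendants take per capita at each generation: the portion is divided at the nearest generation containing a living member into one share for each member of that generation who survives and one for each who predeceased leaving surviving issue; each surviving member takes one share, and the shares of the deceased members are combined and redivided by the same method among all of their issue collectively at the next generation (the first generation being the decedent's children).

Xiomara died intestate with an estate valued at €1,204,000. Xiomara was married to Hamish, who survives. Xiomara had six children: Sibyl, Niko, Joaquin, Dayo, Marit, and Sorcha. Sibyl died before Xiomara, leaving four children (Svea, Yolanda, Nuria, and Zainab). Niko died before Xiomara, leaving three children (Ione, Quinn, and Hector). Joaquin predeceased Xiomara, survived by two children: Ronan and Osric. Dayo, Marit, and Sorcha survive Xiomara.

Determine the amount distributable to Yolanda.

Yolanda receives €46,000.

Hamish first takes €100,000, leaving a balance of €1,104,000. Hamish then takes one-quarter of the balance (€276,000), for a total of €376,000. The remaining €828,000 passes to the descendants.
The descendants' portion (€828,000) is divided at the children's generation into 6 shares of €138,000. Dayo, Marit, and Sorcha each take €138,000. The 3 shares of the deceased (Sibyl, Niko, and Joaquin) are combined into a pool of €414,000.
That pool (€414,000) is divided at the grandchildren's generation equally among Svea, Yolanda, Nuria, Zainab, Ione, Quinn, Hector, Ronan, and Osric: €46,000 each.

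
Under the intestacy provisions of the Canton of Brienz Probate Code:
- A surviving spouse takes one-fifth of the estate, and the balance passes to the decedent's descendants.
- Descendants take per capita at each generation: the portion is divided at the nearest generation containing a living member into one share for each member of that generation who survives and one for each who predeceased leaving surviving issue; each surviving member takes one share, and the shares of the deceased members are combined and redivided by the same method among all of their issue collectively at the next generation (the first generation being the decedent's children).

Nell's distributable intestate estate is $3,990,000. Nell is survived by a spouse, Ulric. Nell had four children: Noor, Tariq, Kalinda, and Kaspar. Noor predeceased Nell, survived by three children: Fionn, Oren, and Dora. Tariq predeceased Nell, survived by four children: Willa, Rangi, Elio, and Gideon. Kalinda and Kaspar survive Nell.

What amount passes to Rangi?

Ulric takes one-fifth of $3,990,000 = $798,000. The remaining $3,192,000 passes to the descendants.
The descendants' portion ($3,192,000) is divided at the children's generation into 4 shares of $798,000. Kalinda and Kaspar each take $798,000. The 2 shares of the deceased (Noor and Tariq) are combined into a pool of $1,596,000.
That pool ($1,596,000) is divided at the grandchildren's generation equally among Fionn, Oren, Dora, Willa, Rangi, Elio, and Gideon: $228,000 each.

Rangi receives $228,000.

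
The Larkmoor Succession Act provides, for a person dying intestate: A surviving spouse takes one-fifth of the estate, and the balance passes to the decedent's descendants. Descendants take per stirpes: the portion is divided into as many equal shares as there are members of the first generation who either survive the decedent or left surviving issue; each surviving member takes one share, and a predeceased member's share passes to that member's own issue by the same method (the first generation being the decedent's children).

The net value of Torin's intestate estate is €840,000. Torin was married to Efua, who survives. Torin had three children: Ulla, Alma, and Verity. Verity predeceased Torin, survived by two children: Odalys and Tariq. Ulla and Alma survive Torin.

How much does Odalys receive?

Efua takes one-fifth of €840,000 = €168,000. The remaining €672,000 passes to the descendants.
The descendants' portion (€672,000) is divided into 3 shares of €224,000: Ulla and Alma each take €224,000; Verity's €224,000 share passes to Verity's issue.
Verity's share (€224,000) is divided into 2 shares of €112,000: Odalys and Tariq each take €112,000.

Odalys receives €112,000.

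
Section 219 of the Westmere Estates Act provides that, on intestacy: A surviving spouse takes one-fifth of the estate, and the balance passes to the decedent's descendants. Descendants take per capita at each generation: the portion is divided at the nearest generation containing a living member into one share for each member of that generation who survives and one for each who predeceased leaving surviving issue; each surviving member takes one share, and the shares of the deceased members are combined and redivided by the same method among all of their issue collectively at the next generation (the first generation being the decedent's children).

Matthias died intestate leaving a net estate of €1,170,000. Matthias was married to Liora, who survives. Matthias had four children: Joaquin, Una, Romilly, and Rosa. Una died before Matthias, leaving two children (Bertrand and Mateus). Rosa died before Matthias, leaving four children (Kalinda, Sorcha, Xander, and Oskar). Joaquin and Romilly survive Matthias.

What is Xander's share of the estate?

Xander receives €78,000.

Liora takes one-fifth of €1,170,000 = €234,000. The remaining €936,000 passes to the descendants.
The descendants' portion (€936,000) is divided at the children's generation into 4 shares of €234,000. Joaquin and Romilly each take €234,000. The 2 shares of the deceased (Una and Rosa) are combined into a pool of €468,000.
That pool (€468,000) is divided at the grandchildren's generation equally among Bertrand, Mateus, Kalinda, Sorcha, Xander, and Oskar: €78,000 each.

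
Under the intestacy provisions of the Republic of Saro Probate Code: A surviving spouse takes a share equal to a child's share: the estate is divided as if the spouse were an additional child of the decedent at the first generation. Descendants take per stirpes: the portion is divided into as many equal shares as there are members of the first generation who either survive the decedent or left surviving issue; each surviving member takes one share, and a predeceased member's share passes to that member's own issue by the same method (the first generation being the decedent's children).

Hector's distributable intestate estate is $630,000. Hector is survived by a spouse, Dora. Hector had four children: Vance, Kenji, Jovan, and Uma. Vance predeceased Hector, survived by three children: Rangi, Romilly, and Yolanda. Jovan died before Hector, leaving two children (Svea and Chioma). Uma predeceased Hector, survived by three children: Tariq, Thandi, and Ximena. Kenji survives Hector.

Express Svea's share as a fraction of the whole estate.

The spouse counts as an additional share at the children's level, so there are 5 primary shares of $126,000. Dora takes one such share ($126,000).
The children's combined portion ($504,000) is divided into 4 shares of $126,000: Kenji takes $126,000; Vance's $126,000 share passes to Vance's issue; Jovan's $126,000 share passes to Jovan's issue; Uma's $126,000 share passes to Uma's issue.
Vance's share ($126,000) is divided into 3 shares of $42,000: Rangi, Romilly, and Yolanda each take $42,000.
Jovan's share ($126,000) is divided into 2 shares of $63,000: Svea and Chioma each take $63,000.
Uma's share ($126,000) is divided into 3 shares of $42,000: Tariq, Thandi, and Ximena each take $42,000.

Svea receives 1/10 of the estate.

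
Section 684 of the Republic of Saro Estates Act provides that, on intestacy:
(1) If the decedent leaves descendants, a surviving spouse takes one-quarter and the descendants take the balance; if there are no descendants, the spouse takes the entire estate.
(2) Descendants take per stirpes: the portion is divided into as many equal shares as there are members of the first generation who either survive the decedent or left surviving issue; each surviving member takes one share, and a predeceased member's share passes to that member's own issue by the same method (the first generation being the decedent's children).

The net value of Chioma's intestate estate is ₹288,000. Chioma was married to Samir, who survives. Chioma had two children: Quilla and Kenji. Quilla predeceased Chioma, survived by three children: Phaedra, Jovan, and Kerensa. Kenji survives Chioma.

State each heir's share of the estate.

Samir: ₹72,000; Phaedra: ₹36,000; Jovan: ₹36,000; Kerensa: ₹36,000; Kenji: ₹108,000

Samir takes one-quarter of ₹288,000 = ₹72,000. The remaining ₹216,000 passes to the descendants.
The descendants' portion (₹216,000) is divided into 2 shares of ₹108,000: Kenji takes ₹108,000; Quilla's ₹108,000 share passes to Quilla's issue.
Quilla's share (₹108,000) is divided into 3 shares of ₹36,000: Phaedra, Jovan, and Kerensa each take ₹36,000.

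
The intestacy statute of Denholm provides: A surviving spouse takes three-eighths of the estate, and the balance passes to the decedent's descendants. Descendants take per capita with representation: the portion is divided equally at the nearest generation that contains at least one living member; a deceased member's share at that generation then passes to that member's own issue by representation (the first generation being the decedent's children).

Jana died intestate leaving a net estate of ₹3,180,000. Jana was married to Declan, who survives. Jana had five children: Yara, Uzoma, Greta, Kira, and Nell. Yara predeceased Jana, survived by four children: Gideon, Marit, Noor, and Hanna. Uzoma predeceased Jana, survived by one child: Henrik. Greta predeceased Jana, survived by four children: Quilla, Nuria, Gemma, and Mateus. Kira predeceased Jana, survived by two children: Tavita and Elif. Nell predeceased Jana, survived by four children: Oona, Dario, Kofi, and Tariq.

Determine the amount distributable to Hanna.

Declan takes three-eighths of ₹3,180,000 = ₹1,192,500. The remaining ₹1,987,500 passes to the descendants.
No child survives, so the initial division is made at the grandchildren's generation.
The descendants' portion (₹1,987,500) is divided into 15 shares of ₹132,500: Gideon, Marit, Noor, Hanna, Henrik, Quilla, Nuria, Gemma, Mateus, Tavita, Elif, Oona, Dario, Kofi, and Tariq each take ₹132,500.

Hanna receives ₹132,500.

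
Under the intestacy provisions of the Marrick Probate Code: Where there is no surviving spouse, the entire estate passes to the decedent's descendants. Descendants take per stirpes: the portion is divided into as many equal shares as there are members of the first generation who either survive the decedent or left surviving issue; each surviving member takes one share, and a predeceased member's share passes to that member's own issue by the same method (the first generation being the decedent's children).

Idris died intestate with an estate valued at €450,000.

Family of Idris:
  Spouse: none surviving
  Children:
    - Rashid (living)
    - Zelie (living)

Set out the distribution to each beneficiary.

Rashid: €225,000; Zelie: €225,000

The entire €450,000 passes to the descendants.
That amount (€450,000) is divided into 2 shares of €225,000: Rashid and Zelie each take €225,000.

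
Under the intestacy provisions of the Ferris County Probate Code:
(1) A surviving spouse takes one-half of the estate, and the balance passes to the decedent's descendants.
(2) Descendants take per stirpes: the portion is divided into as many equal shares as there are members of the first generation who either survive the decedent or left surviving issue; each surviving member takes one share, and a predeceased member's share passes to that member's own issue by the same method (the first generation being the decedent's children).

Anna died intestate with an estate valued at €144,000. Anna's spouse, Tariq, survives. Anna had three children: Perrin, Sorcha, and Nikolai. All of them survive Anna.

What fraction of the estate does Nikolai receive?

Tariq takes one-half of €144,000 = €72,000. The remaining €72,000 passes to the descendants.
The descendants' portion (€72,000) is divided into 3 shares of €24,000: Perrin, Sorcha, and Nikolai each take €24,000.

Nikolai receives 1/6 of the estate.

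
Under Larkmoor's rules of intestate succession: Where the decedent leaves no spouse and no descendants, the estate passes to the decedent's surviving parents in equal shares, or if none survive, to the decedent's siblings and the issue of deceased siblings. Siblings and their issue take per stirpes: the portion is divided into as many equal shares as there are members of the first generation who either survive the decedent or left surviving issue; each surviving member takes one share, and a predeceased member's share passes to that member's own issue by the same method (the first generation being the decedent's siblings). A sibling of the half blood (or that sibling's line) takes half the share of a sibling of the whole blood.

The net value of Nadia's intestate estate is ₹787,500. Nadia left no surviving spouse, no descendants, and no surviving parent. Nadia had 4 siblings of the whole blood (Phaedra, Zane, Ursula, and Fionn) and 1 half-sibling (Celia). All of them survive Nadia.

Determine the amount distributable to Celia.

Celia receives ₹87,500.

The entire ₹787,500 passes to the siblings and their issue.
Counting each half-blood sibling's line as half a unit, there are 9/2 units in ₹787,500, so one unit is ₹175,000. Whole-blood lines (Phaedra, Zane, Ursula, and Fionn) take ₹175,000 each; half-blood lines (Celia) take ₹87,500 each.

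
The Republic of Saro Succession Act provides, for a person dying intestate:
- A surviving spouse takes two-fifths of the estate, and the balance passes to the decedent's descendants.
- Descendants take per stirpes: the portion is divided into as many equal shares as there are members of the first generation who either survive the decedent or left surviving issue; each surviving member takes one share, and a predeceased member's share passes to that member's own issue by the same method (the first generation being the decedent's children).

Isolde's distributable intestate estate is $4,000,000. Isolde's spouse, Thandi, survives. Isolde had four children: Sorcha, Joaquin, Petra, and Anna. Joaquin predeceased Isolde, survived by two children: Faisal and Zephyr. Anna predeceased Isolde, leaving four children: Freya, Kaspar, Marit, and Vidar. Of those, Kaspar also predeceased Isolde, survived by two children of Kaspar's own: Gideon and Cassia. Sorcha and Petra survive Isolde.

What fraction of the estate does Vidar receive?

Thandi takes two-fifths of $4,000,000 = $1,600,000. The remaining $2,400,000 passes to the descendants.
The descendants' portion ($2,400,000) is divided into 4 shares of $600,000: Sorcha and Petra each take $600,000; Joaquin's $600,000 share passes to Joaquin's issue; Anna's $600,000 share passes to Anna's issue.
Joaquin's share ($600,000) is divided into 2 shares of $300,000: Faisal and Zephyr each take $300,000.
Anna's share ($600,000) is divided into 4 shares of $150,000: Freya, Marit, and Vidar each take $150,000; Kaspar's $150,000 share passes to Kaspar's issue.
Kaspar's share ($150,000) is divided into 2 shares of $75,000: Gideon and Cassia each take $75,000.

Vidar receives 3/80 of the estate.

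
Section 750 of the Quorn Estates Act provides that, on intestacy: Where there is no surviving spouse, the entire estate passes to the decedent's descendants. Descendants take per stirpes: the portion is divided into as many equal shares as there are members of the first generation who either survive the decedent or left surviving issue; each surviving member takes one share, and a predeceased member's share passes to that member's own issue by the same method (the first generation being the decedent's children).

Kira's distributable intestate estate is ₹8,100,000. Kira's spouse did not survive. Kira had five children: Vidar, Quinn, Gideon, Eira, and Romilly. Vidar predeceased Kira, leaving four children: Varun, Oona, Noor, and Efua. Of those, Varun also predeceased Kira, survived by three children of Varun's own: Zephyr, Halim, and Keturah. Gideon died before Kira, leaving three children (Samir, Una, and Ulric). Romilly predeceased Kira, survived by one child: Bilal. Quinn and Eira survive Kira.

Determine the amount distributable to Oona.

The entire ₹8,100,000 passes to the descendants.
That amount (₹8,100,000) is divided into 5 shares of ₹1,620,000: Quinn and Eira each take ₹1,620,000; Vidar's ₹1,620,000 share passes to Vidar's issue; Gideon's ₹1,620,000 share passes to Gideon's issue; Romilly's ₹1,620,000 share passes to Romilly's issue.
Vidar's share (₹1,620,000) is divided into 4 shares of ₹405,000: Oona, Noor, and Efua each take ₹405,000; Varun's ₹405,000 share passes to Varun's issue.
Varun's share (₹405,000) is divided into 3 shares of ₹135,000: Zephyr, Halim, and Keturah each take ₹135,000.
Gideon's share (₹1,620,000) is divided into 3 shares of ₹540,000: Samir, Una, and Ulric each take ₹540,000.
Romilly's share (₹1,620,000) passes entirely to Bilal.

Oona receives ₹405,000.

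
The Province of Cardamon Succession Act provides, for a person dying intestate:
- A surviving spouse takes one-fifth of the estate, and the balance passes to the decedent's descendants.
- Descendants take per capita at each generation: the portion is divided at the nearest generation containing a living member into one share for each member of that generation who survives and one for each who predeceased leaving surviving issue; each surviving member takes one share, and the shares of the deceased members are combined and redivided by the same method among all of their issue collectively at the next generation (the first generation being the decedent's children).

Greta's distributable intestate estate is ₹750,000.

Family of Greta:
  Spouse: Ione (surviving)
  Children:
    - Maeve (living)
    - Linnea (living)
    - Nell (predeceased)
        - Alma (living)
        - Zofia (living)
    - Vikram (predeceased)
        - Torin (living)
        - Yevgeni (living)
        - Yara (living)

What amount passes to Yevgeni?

Yevgeni receives ₹60,000.

Ione takes one-fifth of ₹750,000 = ₹150,000. The remaining ₹600,000 passes to the descendants.
The descendants' portion (₹600,000) is divided at the children's generation into 4 shares of ₹150,000. Maeve and Linnea each take ₹150,000. The 2 shares of the deceased (Nell and Vikram) are combined into a pool of ₹300,000.
That pool (₹300,000) is divided at the grandchildren's generation equally among Alma, Zofia, Torin, Yevgeni, and Yara: ₹60,000 each.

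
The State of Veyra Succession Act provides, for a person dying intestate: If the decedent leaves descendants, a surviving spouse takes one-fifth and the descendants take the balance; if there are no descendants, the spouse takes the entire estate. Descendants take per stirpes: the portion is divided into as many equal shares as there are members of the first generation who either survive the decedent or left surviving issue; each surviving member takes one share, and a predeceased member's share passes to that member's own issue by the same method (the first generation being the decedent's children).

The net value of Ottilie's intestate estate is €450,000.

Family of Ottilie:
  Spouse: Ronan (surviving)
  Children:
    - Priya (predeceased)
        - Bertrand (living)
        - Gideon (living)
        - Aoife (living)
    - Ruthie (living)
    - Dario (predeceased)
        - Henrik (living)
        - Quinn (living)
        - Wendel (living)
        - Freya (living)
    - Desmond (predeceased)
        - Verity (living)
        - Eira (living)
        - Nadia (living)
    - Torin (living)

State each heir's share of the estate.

Ronan: €90,000; Bertrand: €24,000; Gideon: €24,000; Aoife: €24,000; Ruthie: €72,000; Henrik: €18,000; Quinn: €18,000; Wendel: €18,000; Freya: €18,000; Verity: €24,000; Eira: €24,000; Nadia: €24,000; Torin: €72,000

Ronan takes one-fifth of €450,000 = €90,000. The remaining €360,000 passes to the descendants.
The descendants' portion (€360,000) is divided into 5 shares of €72,000: Ruthie and Torin each take €72,000; Priya's €72,000 share passes to Priya's issue; Dario's €72,000 share passes to Dario's issue; Desmond's €72,000 share passes to Desmond's issue.
Priya's share (€72,000) is divided into 3 shares of €24,000: Bertrand, Gideon, and Aoife each take €24,000.
Dario's share (€72,000) is divided into 4 shares of €18,000: Henrik, Quinn, Wendel, and Freya each take €18,000.
Desmond's share (€72,000) is divided into 3 shares of €24,000: Verity, Eira, and Nadia each take €24,000.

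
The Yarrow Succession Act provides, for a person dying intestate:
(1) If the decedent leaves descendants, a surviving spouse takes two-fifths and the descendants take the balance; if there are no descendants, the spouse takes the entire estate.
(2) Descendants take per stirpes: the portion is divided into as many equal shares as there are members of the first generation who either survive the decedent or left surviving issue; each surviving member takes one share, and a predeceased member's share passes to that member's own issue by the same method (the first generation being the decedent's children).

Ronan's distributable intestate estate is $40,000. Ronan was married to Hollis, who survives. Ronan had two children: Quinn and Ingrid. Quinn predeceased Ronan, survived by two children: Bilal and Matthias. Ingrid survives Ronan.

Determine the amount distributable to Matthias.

Hollis takes two-fifths of $40,000 = $16,000. The remaining $24,000 passes to the descendants.
The descendants' portion ($24,000) is divided into 2 shares of $12,000: Ingrid takes $12,000; Quinn's $12,000 share passes to Quinn's issue.
Quinn's share ($12,000) is divided into 2 shares of $6,000: Bilal and Matthias each take $6,000.

Matthias receives $6,000.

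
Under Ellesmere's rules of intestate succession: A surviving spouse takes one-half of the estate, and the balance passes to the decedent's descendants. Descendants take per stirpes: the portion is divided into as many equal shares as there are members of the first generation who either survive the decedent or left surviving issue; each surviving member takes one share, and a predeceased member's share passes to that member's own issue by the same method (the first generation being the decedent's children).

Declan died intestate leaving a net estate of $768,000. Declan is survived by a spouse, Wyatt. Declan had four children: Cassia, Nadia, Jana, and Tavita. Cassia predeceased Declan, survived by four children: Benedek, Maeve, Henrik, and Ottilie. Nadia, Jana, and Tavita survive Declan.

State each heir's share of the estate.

Wyatt: $384,000; Benedek: $24,000; Maeve: $24,000; Henrik: $24,000; Ottilie: $24,000; Nadia: $96,000; Jana: $96,000; Tavita: $96,000

Wyatt takes one-half of $768,000 = $384,000. The remaining $384,000 passes to the descendants.
The descendants' portion ($384,000) is divided into 4 shares of $96,000: Nadia, Jana, and Tavita each take $96,000; Cassia's $96,000 share passes to Cassia's issue.
Cassia's share ($96,000) is divided into 4 shares of $24,000: Benedek, Maeve, Henrik, and Ottilie each take $24,000.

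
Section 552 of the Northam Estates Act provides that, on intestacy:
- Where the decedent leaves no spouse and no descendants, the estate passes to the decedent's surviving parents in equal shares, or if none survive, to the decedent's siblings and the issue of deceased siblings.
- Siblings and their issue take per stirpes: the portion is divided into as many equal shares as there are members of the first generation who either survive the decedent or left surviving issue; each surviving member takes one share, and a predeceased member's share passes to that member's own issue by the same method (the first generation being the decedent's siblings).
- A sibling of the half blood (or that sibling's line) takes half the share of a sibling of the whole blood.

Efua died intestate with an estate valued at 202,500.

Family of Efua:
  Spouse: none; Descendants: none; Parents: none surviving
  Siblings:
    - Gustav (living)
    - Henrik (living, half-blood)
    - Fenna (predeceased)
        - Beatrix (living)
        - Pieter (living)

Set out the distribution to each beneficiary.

The entire 202,500 passes to the siblings and their issue.
Counting each half-blood sibling's line as half a unit, there are 5/2 units in 202,500, so one unit is 81,000. Whole-blood lines (Gustav and Fenna) take 81,000 each; half-blood lines (Henrik) take 40,500 each.
Fenna's share (81,000) is divided into 2 shares of 40,500: Beatrix and Pieter each take 40,500.

Gustav: 81,000; Henrik: 40,500; Beatrix: 40,500; Pieter: 40,500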